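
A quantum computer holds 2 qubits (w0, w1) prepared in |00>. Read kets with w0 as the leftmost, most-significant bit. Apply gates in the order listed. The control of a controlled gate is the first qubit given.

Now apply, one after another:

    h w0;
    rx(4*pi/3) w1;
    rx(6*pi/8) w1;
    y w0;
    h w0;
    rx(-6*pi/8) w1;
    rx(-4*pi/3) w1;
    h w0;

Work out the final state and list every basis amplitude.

The resulting statevector has amplitude -sqrt(2)*I/2 on |00>, 0 on |01>, sqrt(2)*I/2 on |10>, 0 on |11>.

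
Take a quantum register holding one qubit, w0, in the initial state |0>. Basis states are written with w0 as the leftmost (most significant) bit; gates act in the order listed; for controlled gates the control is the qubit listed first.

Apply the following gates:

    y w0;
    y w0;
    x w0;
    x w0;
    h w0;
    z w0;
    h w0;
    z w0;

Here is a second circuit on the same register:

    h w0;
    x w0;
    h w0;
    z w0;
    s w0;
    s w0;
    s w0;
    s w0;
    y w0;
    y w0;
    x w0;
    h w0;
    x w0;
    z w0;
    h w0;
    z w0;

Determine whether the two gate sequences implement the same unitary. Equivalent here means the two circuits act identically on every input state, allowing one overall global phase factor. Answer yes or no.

No: there is an input state on which the two circuits produce genuinely different outputs (not merely differing by a phase).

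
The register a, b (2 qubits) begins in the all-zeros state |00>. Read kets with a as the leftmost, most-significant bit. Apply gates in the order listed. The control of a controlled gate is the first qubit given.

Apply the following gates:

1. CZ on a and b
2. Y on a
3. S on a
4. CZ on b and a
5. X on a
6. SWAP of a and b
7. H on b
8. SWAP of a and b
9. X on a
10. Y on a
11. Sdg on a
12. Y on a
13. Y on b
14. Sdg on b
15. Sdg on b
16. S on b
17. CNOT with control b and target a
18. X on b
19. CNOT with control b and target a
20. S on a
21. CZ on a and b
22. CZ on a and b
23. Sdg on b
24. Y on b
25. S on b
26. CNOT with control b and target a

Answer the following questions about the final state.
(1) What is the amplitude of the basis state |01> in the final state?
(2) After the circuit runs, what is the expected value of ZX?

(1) The final state's coefficient on |01> equals sqrt(2)/2.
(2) The expectation value of ZX is 0.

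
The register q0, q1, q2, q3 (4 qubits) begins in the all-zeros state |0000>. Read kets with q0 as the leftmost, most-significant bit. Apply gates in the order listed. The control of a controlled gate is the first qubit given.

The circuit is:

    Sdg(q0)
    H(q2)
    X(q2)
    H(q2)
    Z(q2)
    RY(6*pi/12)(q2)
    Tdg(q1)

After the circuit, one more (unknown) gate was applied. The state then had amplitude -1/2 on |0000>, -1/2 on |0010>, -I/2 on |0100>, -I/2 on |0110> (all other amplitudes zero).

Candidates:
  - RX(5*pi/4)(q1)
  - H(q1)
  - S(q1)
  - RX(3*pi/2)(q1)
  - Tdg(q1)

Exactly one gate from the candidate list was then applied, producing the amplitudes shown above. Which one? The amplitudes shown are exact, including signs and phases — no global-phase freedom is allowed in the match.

It was RX(3*pi/2)(q1) that produced the state shown. Key observation: steps 2-5 multiply out to the identity, so the circuit reduces to the remaining gates.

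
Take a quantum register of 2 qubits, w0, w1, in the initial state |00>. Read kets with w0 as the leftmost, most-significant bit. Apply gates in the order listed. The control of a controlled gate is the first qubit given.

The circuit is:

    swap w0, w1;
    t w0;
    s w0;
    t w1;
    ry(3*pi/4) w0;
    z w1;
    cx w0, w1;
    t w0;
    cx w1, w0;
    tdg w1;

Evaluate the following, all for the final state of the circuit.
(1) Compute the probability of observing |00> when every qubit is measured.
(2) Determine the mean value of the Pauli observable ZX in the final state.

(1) A full measurement returns |00> with probability 1/2 - sqrt(2)/4.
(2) The observable ZX averages to sqrt(2)/2.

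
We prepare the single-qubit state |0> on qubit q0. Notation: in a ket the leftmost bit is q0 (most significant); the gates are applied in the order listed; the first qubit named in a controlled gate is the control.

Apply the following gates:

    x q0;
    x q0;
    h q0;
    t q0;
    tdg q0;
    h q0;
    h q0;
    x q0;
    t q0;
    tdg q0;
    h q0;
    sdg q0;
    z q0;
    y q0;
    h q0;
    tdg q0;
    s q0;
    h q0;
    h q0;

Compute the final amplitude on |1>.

The amplitude on |1> is -sqrt(2)*exp(3*I*pi/4)/2. Key observation: steps 3-6 multiply out to the identity, so the circuit reduces to the remaining gates.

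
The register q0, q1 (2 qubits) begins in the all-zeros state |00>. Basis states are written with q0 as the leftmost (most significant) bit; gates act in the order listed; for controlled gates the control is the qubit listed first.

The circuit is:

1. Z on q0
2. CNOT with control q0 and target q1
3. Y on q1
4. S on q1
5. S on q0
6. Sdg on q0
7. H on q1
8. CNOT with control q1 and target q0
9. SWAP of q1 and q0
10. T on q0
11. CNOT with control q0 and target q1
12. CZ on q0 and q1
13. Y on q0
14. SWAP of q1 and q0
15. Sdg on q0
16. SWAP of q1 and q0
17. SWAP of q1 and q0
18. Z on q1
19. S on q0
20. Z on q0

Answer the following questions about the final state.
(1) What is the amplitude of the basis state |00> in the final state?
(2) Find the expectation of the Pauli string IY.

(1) The amplitude on |00> is -sqrt(2)*exp(3*I*pi/4)/2. Key observation: gates 16-17 undo each other exactly, leaving only the rest of the circuit to track.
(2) In the final state, IY has expectation sqrt(2)/2.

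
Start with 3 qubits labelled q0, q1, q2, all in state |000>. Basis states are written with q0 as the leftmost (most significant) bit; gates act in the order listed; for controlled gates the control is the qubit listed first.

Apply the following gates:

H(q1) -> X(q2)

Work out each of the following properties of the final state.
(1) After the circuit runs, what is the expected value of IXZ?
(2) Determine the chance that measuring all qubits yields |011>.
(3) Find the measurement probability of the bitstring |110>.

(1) The expectation value of IXZ is -1.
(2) The probability of measuring |011> is 1/2.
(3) A full measurement returns |110> with probability 0.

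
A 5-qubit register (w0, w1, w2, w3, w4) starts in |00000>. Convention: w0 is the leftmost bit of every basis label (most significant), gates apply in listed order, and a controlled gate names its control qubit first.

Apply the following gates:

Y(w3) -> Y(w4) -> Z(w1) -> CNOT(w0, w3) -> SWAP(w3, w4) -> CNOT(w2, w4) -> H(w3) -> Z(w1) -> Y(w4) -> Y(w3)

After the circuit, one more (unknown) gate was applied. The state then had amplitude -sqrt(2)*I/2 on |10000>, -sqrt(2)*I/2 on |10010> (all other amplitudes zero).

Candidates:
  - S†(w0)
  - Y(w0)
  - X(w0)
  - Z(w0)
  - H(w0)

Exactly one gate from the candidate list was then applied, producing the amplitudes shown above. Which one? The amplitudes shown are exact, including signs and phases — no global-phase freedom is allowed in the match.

The unique candidate consistent with the amplitudes is Y(w0).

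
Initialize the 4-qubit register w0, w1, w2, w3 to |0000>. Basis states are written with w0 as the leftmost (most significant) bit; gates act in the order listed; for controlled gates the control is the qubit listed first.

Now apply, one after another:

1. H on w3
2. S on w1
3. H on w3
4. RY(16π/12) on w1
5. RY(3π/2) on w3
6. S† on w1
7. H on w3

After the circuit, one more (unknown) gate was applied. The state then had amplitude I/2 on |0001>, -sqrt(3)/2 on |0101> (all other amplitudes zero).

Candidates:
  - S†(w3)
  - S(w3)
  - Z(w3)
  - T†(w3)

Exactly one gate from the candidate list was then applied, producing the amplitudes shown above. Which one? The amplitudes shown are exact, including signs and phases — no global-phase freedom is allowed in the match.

The applied gate was S(w3).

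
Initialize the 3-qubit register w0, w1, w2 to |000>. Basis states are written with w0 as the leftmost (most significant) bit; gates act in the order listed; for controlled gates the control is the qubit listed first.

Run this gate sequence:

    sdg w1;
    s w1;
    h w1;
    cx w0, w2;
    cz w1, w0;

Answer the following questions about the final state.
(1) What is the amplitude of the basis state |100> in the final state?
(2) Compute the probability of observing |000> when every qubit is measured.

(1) The final state's coefficient on |100> equals 0.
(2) A full measurement returns |000> with probability 1/2.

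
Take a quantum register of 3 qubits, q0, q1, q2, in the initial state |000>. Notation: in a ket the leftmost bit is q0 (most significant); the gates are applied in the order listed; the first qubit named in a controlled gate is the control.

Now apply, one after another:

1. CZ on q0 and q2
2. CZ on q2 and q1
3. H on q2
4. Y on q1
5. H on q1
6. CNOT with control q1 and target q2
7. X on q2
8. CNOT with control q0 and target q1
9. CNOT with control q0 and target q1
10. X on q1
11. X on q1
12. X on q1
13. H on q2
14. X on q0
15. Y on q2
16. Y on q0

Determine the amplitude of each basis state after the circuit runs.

The final amplitudes are -sqrt(2)*I/2 on |001>, sqrt(2)*I/2 on |011>, and 0 on every other basis state. Key observation: the block from step 10 through step 11 cancels to the identity and can be dropped.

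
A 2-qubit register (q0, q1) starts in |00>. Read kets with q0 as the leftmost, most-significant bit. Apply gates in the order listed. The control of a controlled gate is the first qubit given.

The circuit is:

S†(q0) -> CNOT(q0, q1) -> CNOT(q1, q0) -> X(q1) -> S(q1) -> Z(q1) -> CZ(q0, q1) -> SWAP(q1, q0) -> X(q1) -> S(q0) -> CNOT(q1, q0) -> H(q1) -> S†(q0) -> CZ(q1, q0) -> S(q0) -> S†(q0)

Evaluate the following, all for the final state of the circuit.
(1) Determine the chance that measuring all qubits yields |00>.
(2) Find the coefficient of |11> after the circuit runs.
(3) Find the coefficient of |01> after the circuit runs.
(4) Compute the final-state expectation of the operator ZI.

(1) A full measurement returns |00> with probability 1/2.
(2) |11> carries amplitude 0 in the final state.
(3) |01> carries amplitude -sqrt(2)/2 in the final state.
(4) In the final state, ZI has expectation 1.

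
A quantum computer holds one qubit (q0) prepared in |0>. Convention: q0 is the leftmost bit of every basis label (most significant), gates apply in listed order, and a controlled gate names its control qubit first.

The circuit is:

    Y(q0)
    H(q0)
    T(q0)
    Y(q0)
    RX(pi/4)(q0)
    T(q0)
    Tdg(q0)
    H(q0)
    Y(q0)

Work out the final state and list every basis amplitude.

The resulting statevector has amplitude sqrt(2 - sqrt(2))/4 - I*sqrt(sqrt(2) + 2)/4 - sqrt(2 - sqrt(2))*exp(I*pi/4)/4 + sqrt(sqrt(2) + 2)*exp(3*I*pi/4)/4 on |0>, -sqrt(2 - sqrt(2))/4 - I*sqrt(sqrt(2) + 2)/4 - sqrt(sqrt(2) + 2)*exp(3*I*pi/4)/4 - sqrt(2 - sqrt(2))*exp(I*pi/4)/4 on |1>.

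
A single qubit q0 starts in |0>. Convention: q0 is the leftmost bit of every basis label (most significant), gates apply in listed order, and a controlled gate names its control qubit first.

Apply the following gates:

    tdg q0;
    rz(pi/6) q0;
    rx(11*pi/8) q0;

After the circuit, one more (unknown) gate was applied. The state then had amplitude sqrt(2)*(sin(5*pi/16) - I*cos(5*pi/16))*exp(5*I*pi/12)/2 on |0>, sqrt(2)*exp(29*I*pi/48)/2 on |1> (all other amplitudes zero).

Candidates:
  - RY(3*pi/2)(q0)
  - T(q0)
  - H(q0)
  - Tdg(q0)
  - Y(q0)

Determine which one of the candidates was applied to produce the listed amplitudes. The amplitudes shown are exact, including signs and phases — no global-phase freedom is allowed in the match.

The applied gate was RY(3*pi/2)(q0).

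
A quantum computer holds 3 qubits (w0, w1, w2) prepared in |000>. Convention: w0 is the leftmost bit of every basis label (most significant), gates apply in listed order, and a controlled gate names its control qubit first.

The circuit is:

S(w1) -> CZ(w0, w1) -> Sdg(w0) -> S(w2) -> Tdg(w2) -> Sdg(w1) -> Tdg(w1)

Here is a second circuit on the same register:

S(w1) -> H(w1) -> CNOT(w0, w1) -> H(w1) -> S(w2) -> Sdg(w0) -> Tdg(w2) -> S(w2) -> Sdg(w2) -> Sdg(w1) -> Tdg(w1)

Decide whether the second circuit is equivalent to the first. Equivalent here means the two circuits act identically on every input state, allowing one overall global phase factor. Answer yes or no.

Yes: on every input state the two circuits agree up to one overall phase factor.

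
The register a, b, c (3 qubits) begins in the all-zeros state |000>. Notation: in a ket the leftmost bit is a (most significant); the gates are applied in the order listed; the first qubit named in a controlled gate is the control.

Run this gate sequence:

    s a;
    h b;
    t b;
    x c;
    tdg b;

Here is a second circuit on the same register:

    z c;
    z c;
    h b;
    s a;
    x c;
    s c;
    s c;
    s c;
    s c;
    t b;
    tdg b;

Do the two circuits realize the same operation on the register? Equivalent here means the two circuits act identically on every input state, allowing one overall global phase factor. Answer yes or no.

Yes, they are equivalent — the unitaries differ by at most a global phase.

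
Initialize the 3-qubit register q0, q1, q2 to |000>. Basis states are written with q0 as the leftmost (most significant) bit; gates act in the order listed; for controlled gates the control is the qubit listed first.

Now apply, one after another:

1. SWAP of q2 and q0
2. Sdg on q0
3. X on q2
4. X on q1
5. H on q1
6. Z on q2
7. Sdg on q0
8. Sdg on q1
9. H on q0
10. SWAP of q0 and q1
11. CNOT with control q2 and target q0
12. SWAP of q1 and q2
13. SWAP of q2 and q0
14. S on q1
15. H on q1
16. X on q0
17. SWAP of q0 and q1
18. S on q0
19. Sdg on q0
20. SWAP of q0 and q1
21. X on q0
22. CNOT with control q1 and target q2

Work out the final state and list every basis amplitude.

The resulting statevector has amplitude sqrt(2)/4 on |000>, -sqrt(2)*I/4 on |001>, sqrt(2)*I/4 on |010>, -sqrt(2)/4 on |011>, sqrt(2)/4 on |100>, -sqrt(2)*I/4 on |101>, sqrt(2)*I/4 on |110>, -sqrt(2)/4 on |111>. Key observation: the block from step 16 through step 21 cancels to the identity and can be dropped.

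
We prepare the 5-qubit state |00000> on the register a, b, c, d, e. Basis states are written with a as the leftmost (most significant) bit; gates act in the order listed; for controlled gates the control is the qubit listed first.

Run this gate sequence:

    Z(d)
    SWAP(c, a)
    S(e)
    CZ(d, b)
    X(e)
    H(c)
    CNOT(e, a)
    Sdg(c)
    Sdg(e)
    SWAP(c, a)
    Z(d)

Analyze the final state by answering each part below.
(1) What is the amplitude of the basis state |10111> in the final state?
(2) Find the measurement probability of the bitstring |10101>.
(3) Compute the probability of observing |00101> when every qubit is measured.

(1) The final state's coefficient on |10111> equals 0.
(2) A full measurement returns |10101> with probability 1/2.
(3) The probability of measuring |00101> is 1/2.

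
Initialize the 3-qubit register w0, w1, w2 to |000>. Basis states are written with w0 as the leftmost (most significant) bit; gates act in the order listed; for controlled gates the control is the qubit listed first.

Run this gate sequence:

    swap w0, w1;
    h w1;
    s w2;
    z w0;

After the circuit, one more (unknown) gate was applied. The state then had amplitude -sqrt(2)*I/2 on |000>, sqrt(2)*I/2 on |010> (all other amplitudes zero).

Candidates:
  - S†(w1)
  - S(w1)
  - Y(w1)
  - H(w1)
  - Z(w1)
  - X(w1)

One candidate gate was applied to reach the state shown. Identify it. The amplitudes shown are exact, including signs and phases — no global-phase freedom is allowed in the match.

The applied gate was Y(w1).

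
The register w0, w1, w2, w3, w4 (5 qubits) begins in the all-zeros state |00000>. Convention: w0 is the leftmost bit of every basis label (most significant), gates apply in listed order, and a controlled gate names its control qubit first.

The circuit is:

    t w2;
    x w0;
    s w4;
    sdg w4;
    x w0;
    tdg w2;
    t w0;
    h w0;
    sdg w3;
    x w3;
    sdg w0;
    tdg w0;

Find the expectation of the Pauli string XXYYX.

The observable XXYYX averages to 0.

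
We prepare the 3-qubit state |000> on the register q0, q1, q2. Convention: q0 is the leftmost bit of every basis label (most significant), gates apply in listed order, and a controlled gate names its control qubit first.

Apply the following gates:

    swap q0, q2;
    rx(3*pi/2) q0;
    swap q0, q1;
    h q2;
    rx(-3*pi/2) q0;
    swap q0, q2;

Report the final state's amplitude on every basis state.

The resulting statevector has amplitude sqrt(2)/4 on |000>, -sqrt(2)*I/4 on |001>, sqrt(2)*I/4 on |010>, sqrt(2)/4 on |011>, sqrt(2)/4 on |100>, -sqrt(2)*I/4 on |101>, sqrt(2)*I/4 on |110>, sqrt(2)/4 on |111>.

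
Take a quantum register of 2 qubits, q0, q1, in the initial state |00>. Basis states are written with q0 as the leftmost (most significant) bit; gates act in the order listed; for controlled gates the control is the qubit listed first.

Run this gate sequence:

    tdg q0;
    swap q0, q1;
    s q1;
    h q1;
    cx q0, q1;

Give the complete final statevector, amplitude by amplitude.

The final amplitudes are sqrt(2)/2 on |00>, sqrt(2)/2 on |01>, 0 on |10>, 0 on |11>.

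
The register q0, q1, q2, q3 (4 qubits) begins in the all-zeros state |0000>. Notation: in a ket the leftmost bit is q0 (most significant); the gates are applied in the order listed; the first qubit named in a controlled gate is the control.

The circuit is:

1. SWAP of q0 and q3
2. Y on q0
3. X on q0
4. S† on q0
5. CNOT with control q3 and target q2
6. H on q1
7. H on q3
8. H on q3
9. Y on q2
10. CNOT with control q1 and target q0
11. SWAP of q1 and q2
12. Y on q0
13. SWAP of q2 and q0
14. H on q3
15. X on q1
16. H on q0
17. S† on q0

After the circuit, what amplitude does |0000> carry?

|0000> carries amplitude sqrt(2)*I/4 in the final state.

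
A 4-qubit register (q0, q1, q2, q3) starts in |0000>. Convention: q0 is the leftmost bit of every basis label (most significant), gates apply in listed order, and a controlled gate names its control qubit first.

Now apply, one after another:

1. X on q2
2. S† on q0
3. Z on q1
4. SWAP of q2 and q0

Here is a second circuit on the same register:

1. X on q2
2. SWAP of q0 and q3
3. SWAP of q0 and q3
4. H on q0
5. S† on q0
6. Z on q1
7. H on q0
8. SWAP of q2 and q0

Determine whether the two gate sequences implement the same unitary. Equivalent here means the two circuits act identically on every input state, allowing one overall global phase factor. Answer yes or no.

No — the two circuits implement different unitaries, even allowing a global phase.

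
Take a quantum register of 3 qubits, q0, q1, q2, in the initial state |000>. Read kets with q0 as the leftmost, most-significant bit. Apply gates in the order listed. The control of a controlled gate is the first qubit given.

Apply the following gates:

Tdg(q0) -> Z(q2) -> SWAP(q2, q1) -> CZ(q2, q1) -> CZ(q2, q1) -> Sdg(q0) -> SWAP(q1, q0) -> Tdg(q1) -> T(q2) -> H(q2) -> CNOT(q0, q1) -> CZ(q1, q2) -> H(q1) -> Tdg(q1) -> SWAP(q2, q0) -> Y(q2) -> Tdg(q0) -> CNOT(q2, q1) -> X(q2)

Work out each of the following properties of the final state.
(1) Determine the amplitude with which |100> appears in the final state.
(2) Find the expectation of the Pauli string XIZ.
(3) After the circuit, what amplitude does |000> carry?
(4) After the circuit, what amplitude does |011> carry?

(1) The amplitude on |100> is 1/2. Key observation: steps 4-5 multiply out to the identity, so the circuit reduces to the remaining gates.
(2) The expectation value of XIZ is sqrt(2)/2.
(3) The amplitude on |000> is exp(I*pi/4)/2.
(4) |011> carries amplitude 0 in the final state.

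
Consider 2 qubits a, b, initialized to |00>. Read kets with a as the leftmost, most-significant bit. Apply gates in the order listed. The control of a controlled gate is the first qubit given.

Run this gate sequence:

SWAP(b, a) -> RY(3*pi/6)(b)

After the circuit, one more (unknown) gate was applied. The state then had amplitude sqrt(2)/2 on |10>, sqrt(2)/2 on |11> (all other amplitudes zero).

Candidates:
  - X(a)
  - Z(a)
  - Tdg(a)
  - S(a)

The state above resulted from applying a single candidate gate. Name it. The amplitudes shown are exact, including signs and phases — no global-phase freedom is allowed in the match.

It was X(a) that produced the state shown.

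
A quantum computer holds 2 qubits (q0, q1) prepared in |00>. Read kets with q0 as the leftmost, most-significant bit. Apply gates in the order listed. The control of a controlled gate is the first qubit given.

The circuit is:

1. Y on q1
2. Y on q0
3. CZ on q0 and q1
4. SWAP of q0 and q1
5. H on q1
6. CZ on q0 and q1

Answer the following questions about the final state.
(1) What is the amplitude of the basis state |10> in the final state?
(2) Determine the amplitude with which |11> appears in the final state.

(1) The amplitude on |10> is sqrt(2)/2.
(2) |11> carries amplitude sqrt(2)/2 in the final state.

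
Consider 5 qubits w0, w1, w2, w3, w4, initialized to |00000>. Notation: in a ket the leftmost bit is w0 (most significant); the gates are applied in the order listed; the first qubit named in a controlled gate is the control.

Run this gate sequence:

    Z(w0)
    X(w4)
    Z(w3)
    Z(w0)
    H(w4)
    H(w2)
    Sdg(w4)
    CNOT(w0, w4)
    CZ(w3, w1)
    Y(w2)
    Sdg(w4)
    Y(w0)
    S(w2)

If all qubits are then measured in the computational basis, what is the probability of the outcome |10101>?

The probability of measuring |10101> is 1/4.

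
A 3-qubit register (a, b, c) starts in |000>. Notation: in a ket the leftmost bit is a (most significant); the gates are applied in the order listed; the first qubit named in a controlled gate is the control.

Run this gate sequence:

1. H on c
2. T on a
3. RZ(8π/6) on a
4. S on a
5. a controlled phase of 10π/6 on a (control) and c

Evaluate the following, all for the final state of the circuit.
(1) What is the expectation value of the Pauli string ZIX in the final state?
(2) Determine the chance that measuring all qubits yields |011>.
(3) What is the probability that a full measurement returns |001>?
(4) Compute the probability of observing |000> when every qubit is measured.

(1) In the final state, ZIX has expectation 1.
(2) The probability of measuring |011> is 0.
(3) Outcome |001> occurs with probability 1/2.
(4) Outcome |000> occurs with probability 1/2.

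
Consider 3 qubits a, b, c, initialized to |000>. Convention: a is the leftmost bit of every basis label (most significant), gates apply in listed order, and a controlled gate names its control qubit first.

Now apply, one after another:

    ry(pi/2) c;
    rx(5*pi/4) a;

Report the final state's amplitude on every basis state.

The resulting statevector has amplitude -sqrt(4 - 2*sqrt(2))/4 on |000>, -sqrt(4 - 2*sqrt(2))/4 on |001>, 0 on |010>, 0 on |011>, -I*sqrt(2*sqrt(2) + 4)/4 on |100>, -I*sqrt(2*sqrt(2) + 4)/4 on |101>, 0 on |110>, 0 on |111>.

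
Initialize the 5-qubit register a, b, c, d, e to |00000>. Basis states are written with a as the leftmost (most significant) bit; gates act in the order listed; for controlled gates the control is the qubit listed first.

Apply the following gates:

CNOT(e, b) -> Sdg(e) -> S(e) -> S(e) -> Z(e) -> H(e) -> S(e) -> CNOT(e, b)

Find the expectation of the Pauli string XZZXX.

The expectation value of XZZXX is 0.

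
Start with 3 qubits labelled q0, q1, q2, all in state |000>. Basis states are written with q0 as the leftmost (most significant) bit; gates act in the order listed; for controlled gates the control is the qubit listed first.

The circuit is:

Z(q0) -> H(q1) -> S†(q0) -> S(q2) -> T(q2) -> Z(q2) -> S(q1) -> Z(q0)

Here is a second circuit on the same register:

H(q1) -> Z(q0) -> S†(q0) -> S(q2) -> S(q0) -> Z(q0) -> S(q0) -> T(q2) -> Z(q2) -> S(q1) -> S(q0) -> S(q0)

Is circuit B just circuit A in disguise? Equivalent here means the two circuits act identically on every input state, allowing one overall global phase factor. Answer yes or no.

Yes, they are equivalent — the unitaries differ by at most a global phase.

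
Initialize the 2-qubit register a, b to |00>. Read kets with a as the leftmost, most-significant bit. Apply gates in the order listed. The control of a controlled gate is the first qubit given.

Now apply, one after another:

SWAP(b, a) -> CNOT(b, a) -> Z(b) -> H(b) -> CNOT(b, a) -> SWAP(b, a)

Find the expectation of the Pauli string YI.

In the final state, YI has expectation 0.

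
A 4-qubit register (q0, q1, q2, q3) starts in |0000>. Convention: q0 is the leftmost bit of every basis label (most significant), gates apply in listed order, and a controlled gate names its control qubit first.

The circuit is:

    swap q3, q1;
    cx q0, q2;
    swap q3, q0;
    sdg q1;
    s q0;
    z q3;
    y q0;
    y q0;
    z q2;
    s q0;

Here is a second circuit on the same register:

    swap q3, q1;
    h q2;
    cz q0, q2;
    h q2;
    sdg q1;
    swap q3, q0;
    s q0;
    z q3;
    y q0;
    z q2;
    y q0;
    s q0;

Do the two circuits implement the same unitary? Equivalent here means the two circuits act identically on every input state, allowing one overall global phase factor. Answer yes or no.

Yes: on every input state the two circuits agree up to one overall phase factor.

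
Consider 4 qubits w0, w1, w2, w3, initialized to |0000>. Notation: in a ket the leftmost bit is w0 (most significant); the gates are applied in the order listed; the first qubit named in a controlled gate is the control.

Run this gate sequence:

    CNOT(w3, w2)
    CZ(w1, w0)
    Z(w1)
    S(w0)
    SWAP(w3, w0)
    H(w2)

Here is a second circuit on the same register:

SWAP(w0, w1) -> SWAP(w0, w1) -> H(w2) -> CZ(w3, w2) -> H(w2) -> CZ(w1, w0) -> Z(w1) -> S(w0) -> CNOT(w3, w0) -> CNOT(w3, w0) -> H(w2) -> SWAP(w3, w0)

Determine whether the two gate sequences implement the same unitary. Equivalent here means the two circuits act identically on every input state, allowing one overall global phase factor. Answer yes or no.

Yes, they are equivalent — the unitaries differ by at most a global phase.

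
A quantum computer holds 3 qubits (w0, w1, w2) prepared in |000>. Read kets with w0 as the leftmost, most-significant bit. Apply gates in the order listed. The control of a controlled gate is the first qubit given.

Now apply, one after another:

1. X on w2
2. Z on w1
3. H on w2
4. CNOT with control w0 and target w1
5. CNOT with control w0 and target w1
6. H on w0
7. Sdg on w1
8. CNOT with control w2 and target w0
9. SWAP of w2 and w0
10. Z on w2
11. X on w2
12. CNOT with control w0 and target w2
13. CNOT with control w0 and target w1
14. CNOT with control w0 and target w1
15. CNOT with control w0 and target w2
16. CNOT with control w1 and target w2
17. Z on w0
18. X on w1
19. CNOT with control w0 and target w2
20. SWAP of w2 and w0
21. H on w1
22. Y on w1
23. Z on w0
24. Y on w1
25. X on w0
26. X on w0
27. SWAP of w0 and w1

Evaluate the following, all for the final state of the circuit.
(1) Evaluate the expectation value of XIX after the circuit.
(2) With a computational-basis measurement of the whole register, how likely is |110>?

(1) The observable XIX averages to 1. Key observation: gates 13-14 undo each other exactly, leaving only the rest of the circuit to track.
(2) Outcome |110> occurs with probability 1/8.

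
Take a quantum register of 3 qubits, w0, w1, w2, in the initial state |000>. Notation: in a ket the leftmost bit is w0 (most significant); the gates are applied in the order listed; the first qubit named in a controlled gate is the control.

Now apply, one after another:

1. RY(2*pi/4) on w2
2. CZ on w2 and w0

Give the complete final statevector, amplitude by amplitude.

The final amplitudes are sqrt(2)/2 on |000>, sqrt(2)/2 on |001>, and 0 on every other basis state.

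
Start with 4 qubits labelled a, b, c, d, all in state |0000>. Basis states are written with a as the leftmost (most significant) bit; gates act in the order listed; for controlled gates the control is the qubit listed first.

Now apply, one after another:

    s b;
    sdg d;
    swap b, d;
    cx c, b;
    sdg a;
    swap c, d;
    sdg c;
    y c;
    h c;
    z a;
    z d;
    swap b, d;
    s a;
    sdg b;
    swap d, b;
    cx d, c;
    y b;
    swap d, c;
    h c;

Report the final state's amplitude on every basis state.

The resulting statevector has amplitude -1/2 on |0100>, 1/2 on |0101>, -1/2 on |0110>, 1/2 on |0111>, and 0 on every other basis state.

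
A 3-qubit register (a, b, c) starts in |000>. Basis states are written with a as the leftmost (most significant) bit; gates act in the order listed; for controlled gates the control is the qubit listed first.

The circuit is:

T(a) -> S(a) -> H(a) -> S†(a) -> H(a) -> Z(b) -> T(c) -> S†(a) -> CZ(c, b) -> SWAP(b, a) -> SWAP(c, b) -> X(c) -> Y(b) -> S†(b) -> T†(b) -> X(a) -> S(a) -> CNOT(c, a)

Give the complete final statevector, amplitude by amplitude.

The resulting statevector has amplitude sqrt(2)/2 on |011>, sqrt(2)/2 on |110>, and 0 on every other basis state.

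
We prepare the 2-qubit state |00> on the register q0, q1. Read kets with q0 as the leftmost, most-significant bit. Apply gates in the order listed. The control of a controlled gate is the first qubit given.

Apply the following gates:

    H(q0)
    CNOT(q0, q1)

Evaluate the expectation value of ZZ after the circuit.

The observable ZZ averages to 1.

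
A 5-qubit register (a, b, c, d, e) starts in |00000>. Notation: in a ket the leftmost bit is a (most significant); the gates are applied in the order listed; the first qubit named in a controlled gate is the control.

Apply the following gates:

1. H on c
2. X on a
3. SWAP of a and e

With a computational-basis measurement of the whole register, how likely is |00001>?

Outcome |00001> occurs with probability 1/2.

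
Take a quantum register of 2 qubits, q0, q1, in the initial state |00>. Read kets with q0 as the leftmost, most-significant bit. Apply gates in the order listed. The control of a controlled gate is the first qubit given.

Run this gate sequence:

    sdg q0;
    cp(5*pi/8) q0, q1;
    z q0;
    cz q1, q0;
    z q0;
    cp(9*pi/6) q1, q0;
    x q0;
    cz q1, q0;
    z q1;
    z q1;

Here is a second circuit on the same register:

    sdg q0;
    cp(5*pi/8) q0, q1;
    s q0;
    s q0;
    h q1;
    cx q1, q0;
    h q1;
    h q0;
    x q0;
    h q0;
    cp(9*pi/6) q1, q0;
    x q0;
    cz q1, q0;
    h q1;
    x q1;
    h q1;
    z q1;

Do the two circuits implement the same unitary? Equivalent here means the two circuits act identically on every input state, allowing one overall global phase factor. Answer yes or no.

No, they are not equivalent — no single phase factor reconciles the two unitaries.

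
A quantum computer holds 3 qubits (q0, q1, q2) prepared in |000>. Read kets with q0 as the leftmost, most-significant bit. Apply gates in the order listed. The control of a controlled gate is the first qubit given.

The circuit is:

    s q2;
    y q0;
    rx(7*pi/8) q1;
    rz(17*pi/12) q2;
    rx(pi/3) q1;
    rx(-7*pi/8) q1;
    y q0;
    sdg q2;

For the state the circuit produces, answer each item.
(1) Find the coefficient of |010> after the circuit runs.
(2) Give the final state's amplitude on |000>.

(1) The amplitude on |010> is exp(19*I*pi/24)/2.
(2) The final state's coefficient on |000> equals -sqrt(3)*exp(7*I*pi/24)/2.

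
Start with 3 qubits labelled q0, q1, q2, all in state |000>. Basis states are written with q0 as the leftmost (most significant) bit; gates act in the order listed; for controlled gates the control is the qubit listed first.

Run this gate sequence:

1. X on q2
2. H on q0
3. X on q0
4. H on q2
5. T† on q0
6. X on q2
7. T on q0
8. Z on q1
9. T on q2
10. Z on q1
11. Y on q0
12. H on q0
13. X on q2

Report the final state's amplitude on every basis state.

The final amplitudes are -sqrt(2)*exp(3*I*pi/4)/2 on |100>, sqrt(2)*I/2 on |101>, and 0 on every other basis state.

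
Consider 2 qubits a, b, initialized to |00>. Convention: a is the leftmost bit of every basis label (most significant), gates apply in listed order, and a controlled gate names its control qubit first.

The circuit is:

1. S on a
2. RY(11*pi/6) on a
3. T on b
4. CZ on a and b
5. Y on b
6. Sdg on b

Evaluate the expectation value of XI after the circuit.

In the final state, XI has expectation -1/2.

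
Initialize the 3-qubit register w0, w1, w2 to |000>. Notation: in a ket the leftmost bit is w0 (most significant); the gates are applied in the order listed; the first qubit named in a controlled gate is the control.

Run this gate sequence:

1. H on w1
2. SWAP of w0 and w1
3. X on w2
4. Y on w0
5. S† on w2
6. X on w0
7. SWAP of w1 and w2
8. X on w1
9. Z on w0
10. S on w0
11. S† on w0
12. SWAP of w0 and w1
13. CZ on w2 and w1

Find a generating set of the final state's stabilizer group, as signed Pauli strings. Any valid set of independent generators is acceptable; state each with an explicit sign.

The stabilizer group can be generated by +IXI, +ZII, +IIZ, among other valid generating sets.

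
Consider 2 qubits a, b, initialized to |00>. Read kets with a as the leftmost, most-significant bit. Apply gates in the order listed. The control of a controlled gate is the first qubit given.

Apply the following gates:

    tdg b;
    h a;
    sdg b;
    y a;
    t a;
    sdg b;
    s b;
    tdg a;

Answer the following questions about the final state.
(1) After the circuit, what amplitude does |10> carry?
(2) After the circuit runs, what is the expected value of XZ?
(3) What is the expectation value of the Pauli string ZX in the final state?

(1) |10> carries amplitude sqrt(2)*I/2 in the final state. Key observation: steps 5-8 multiply out to the identity, so the circuit reduces to the remaining gates.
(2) The expectation value of XZ is -1.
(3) The observable ZX averages to 0.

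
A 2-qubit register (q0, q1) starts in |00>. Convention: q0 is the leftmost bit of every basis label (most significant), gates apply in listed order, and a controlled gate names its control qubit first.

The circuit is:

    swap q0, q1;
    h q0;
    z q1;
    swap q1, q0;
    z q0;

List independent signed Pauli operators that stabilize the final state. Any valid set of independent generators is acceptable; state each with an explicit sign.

The stabilizer group can be generated by +IX, +ZI, among other valid generating sets.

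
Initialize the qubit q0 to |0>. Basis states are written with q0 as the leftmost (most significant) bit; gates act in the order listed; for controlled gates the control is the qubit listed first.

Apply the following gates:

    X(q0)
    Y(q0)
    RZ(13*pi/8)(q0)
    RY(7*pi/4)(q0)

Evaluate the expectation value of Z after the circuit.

The expectation value of Z is sqrt(2)/2.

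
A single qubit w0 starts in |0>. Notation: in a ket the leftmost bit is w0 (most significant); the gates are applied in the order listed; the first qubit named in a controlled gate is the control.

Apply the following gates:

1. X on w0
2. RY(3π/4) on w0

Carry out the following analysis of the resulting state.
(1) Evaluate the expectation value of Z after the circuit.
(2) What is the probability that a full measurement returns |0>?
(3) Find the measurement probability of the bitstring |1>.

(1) The observable Z averages to sqrt(2)/2.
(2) A full measurement returns |0> with probability sqrt(2)/4 + 1/2.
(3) A full measurement returns |1> with probability 1/2 - sqrt(2)/4.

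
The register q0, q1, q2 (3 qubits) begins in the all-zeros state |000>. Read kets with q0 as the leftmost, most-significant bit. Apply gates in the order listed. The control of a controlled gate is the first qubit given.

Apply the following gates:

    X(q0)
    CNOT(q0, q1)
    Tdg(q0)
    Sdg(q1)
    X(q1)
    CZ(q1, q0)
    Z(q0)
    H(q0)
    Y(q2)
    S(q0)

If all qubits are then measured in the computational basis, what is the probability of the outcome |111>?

Outcome |111> occurs with probability 0.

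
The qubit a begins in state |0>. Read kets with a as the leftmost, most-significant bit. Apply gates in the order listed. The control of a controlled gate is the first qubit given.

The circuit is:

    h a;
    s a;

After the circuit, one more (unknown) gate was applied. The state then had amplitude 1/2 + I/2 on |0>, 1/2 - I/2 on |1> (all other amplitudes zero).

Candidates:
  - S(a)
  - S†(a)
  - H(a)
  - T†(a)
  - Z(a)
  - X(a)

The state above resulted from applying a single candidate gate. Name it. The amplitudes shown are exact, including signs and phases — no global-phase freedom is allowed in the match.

The unique candidate consistent with the amplitudes is H(a).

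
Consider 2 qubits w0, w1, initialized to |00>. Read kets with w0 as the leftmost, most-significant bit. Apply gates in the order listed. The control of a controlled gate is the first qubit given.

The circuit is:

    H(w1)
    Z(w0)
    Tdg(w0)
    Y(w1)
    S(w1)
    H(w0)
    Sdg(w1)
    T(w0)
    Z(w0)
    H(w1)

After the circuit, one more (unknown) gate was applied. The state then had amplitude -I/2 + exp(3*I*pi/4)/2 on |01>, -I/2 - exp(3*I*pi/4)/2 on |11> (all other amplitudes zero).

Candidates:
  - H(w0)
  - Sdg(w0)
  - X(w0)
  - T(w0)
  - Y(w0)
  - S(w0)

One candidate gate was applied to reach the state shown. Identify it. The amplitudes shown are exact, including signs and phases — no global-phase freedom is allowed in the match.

The unique candidate consistent with the amplitudes is H(w0).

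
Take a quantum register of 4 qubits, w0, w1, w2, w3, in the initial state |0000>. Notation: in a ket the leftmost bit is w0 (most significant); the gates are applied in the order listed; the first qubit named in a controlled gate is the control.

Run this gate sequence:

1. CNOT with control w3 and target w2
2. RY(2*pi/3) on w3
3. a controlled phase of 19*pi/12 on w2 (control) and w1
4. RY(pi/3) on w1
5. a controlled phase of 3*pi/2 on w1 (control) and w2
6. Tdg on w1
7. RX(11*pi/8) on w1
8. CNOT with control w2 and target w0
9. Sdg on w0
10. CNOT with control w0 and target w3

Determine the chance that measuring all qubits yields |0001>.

A full measurement returns |0001> with probability -3*sqrt(2 - sqrt(2))/32 + 3*sqrt(6*sqrt(2) + 12)/64 + 3/8.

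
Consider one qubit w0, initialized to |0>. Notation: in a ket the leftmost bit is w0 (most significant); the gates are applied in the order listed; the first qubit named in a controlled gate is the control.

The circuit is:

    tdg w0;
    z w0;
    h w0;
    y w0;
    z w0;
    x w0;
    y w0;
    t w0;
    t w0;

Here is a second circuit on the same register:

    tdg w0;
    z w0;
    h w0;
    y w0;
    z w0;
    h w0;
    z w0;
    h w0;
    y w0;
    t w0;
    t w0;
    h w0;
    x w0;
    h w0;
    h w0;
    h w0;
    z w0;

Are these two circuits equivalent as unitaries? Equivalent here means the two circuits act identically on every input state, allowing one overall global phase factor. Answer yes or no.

Yes: on every input state the two circuits agree up to one overall phase factor.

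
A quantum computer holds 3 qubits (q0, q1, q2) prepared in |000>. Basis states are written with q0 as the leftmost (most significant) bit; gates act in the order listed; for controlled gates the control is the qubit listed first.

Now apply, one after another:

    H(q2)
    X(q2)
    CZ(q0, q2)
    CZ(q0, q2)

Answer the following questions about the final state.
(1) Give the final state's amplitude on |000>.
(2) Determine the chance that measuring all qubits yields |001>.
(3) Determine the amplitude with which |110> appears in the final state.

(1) |000> carries amplitude sqrt(2)/2 in the final state. Key observation: gates 3-4 undo each other exactly, leaving only the rest of the circuit to track.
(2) The probability of measuring |001> is 1/2.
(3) The amplitude on |110> is 0.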